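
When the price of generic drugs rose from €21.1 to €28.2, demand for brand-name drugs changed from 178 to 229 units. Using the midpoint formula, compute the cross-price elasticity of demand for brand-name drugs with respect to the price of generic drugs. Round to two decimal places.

ΔQ_x = 229 − 178 = 51; ΔP_y = 28.2 − 21.1 = 7.1.
Midpoints: P̄_y = 24.65, Q̄_x = 203.5.
ε_xy = (ΔQ_x/ΔP_y)(P̄_y/Q̄_x) = (51/7.1)(24.65/203.5).
ε_xy > 0, so the goods are substitutes.

0.87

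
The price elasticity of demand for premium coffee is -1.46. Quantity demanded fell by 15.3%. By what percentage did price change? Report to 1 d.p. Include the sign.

%ΔP ≈ %ΔQ / ε = (-15.3%)/(-1.46) = 10.48%.

10.5%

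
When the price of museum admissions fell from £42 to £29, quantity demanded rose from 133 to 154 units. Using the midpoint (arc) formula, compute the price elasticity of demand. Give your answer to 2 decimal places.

-0.40

ΔQ = 154 − 133 = 21; ΔP = 29 − 42 = -13.
Midpoints: P̄ = 35.50, Q̄ = 143.5.
ε = (ΔQ/ΔP)(P̄/Q̄) = (21/-13)(35.50/143.5).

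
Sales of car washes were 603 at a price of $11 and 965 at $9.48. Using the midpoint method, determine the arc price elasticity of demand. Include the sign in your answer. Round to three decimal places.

-3.111

ΔQ = 965 − 603 = 362; ΔP = 9.48 − 11 = -1.52.
Midpoints: P̄ = 10.24, Q̄ = 784.0.
ε = (ΔQ/ΔP)(P̄/Q̄) = (362/-1.52)(10.24/784.0).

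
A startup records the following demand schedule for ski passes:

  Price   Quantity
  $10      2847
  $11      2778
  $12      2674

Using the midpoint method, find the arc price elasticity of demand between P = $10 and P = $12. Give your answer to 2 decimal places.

-0.34

At P = 10, Q = 2847; at P = 12, Q = 2674.
ΔQ = -173, ΔP = 2. Midpoints: P̄ = 11.00, Q̄ = 2760.5.
ε = (ΔQ/ΔP)(P̄/Q̄) = (-173/2)(11.00/2760.5).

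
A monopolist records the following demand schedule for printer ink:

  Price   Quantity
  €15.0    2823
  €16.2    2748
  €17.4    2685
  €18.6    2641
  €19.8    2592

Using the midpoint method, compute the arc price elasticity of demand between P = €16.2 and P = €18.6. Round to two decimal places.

At P = 16.2, Q = 2748; at P = 18.6, Q = 2641.
ΔQ = -107, ΔP = 2.4. Midpoints: P̄ = 17.40, Q̄ = 2694.5.
ε = (ΔQ/ΔP)(P̄/Q̄) = (-107/2.4)(17.40/2694.5).

-0.29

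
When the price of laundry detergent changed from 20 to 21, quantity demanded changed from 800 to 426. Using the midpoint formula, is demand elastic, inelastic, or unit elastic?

elastic

Arc ε ≈ -12.507.
|ε| = 12.51 > 1.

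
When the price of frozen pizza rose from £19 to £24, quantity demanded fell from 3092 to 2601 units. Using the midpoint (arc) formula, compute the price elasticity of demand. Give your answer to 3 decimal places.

-0.742

ΔQ = 2601 − 3092 = -491; ΔP = 24 − 19 = 5.
Midpoints: P̄ = 21.50, Q̄ = 2846.5.
ε = (ΔQ/ΔP)(P̄/Q̄) = (-491/5)(21.50/2846.5).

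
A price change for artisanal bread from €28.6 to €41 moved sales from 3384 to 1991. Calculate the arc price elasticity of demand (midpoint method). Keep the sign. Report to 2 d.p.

ΔQ = 1991 − 3384 = -1393; ΔP = 41 − 28.6 = 12.4.
Midpoints: P̄ = 34.80, Q̄ = 2687.5.
ε = (ΔQ/ΔP)(P̄/Q̄) = (-1393/12.4)(34.80/2687.5).

-1.45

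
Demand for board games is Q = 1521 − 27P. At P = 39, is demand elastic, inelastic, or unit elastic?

Q = 468, dQ/dP = -27.
ε = (dQ/dP)(P/Q) ≈ -2.250.
|ε| = 2.25 > 1.

elastic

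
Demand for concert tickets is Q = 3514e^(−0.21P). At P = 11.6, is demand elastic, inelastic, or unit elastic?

Q = 307.511, dQ/dP = -64.577.
ε = (dQ/dP)(P/Q) ≈ -2.436.
|ε| = 2.44 > 1.

elastic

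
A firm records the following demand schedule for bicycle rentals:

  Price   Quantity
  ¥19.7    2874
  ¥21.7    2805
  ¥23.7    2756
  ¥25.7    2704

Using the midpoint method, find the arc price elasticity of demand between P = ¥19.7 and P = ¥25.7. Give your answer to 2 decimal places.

-0.23

At P = 19.7, Q = 2874; at P = 25.7, Q = 2704.
ΔQ = -170, ΔP = 6.0. Midpoints: P̄ = 22.70, Q̄ = 2789.0.
ε = (ΔQ/ΔP)(P̄/Q̄) = (-170/6.0)(22.70/2789.0).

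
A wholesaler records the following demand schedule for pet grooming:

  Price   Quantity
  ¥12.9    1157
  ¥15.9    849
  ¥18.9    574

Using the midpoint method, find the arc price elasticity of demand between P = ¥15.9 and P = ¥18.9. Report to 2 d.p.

-2.24

At P = 15.9, Q = 849; at P = 18.9, Q = 574.
ΔQ = -275, ΔP = 3.0. Midpoints: P̄ = 17.40, Q̄ = 711.5.
ε = (ΔQ/ΔP)(P̄/Q̄) = (-275/3.0)(17.40/711.5).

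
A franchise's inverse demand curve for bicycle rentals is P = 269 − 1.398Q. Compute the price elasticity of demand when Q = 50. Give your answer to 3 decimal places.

-2.848

At Q = 50, P = 269 − 1.398(50) = 199.10.
dP/dQ = −1.398, so dQ/dP = 1/(−1.398) = -0.715.
ε = (dQ/dP)(P/Q) = (-0.715)(199.10/50).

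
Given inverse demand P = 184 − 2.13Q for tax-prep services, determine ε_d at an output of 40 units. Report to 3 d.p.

At Q = 40, P = 184 − 2.13(40) = 98.80.
dP/dQ = −2.13, so dQ/dP = 1/(−2.13) = -0.469.
ε = (dQ/dP)(P/Q) = (-0.469)(98.80/40).

-1.160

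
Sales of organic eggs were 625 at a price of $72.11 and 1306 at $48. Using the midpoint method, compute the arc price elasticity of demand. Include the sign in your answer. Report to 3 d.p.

-1.757

ΔQ = 1306 − 625 = 681; ΔP = 48 − 72.11 = -24.11.
Midpoints: P̄ = 60.05, Q̄ = 965.5.
ε = (ΔQ/ΔP)(P̄/Q̄) = (681/-24.11)(60.05/965.5).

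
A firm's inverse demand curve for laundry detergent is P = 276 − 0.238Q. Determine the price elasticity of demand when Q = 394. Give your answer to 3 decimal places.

At Q = 394, P = 276 − 0.238(394) = 182.23.
dP/dQ = −0.238, so dQ/dP = 1/(−0.238) = -4.202.
ε = (dQ/dP)(P/Q) = (-4.202)(182.23/394).

-1.943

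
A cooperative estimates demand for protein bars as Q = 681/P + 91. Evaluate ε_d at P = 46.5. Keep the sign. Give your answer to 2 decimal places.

At P = 46.5, Q = 105.645.
dQ/dP = −681/P² = -0.315.
ε = (dQ/dP)(P/Q) = (-0.315)(46.5/105.645).

-0.14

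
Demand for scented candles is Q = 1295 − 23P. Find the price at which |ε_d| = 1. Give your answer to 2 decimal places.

For linear demand Q = a − bP, ε = −bP/(a − bP). |ε| = 1 when bP = a − bP, i.e. P = a/(2b).
P = 1295/(2·23) = 1295/46 = 28.1522.

28.15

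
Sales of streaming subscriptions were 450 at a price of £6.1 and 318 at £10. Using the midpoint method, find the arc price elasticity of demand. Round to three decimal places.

ΔQ = 318 − 450 = -132; ΔP = 10 − 6.1 = 3.9.
Midpoints: P̄ = 8.05, Q̄ = 384.0.
ε = (ΔQ/ΔP)(P̄/Q̄) = (-132/3.9)(8.05/384.0).

-0.710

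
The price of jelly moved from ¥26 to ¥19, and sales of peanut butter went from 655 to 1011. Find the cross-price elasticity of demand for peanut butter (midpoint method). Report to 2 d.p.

-1.37

ΔQ_x = 1011 − 655 = 356; ΔP_y = 19 − 26 = -7.
Midpoints: P̄_y = 22.50, Q̄_x = 833.0.
ε_xy = (ΔQ_x/ΔP_y)(P̄_y/Q̄_x) = (356/-7)(22.50/833.0).
ε_xy < 0, so the goods are complements.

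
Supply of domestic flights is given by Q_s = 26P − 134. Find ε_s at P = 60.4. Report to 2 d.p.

1.09

At P = 60.4, Q_s = 1436.40.
dQ_s/dP = 26.
ε_s = (dQ_s/dP)(P/Q_s) = (26)(60.4/1436.40).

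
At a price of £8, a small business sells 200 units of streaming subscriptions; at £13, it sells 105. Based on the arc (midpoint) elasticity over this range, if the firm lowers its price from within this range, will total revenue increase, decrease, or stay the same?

increase

Arc ε = (-95/5)(10.50/152.5) ≈ -1.308.
|ε| = 1.31 > 1, so demand is elastic. A price cut therefore raises total revenue.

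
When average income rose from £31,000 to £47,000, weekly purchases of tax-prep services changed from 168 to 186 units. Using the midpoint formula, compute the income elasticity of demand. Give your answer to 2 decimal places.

0.25

ΔQ = 18, ΔI = 16000. Midpoints: Ī = 39,000, Q̄ = 177.0.
ε_I = (ΔQ/ΔI)(Ī/Q̄) = (18/16000)(39000/177.0).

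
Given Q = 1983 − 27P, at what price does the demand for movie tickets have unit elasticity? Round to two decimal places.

36.72

For linear demand Q = a − bP, ε = −bP/(a − bP). |ε| = 1 when bP = a − bP, i.e. P = a/(2b).
P = 1983/(2·27) = 1983/54 = 36.7222.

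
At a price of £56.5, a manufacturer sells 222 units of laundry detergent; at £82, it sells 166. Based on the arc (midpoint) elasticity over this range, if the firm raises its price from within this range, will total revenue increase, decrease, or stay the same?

Arc ε = (-56/25.5)(69.25/194.0) ≈ -0.784.
|ε| = 0.78 < 1, so demand is inelastic. A price rise therefore raises total revenue.

increase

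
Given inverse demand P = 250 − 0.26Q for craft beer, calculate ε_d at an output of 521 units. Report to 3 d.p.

At Q = 521, P = 250 − 0.26(521) = 114.54.
dP/dQ = −0.26, so dQ/dP = 1/(−0.26) = -3.846.
ε = (dQ/dP)(P/Q) = (-3.846)(114.54/521).

-0.846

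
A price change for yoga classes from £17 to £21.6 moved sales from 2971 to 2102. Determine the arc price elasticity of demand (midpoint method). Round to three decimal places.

ΔQ = 2102 − 2971 = -869; ΔP = 21.6 − 17 = 4.6.
Midpoints: P̄ = 19.30, Q̄ = 2536.5.
ε = (ΔQ/ΔP)(P̄/Q̄) = (-869/4.6)(19.30/2536.5).

-1.437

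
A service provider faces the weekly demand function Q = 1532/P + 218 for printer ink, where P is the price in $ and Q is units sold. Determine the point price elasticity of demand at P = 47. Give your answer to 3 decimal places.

-0.130

At P = 47, Q = 250.596.
dQ/dP = −1532/P² = -0.694.
ε = (dQ/dP)(P/Q) = (-0.694)(47/250.596).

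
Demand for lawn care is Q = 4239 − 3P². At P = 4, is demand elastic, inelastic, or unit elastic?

inelastic

Q = 4191, dQ/dP = -24.
ε = (dQ/dP)(P/Q) ≈ -0.023.
|ε| = 0.02 < 1.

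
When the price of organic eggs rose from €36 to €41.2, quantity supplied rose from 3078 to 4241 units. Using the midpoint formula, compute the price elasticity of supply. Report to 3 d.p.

2.359

ΔQ = 4241 − 3078 = 1163; ΔP = 41.2 − 36 = 5.2.
Midpoints: P̄ = 38.60, Q̄ = 3659.5.
ε_s = (ΔQ/ΔP)(P̄/Q̄) = (1163/5.2)(38.60/3659.5).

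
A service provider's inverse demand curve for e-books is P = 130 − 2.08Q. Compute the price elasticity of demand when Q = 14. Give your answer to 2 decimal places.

-3.46

At Q = 14, P = 130 − 2.08(14) = 100.88.
dP/dQ = −2.08, so dQ/dP = 1/(−2.08) = -0.481.
ε = (dQ/dP)(P/Q) = (-0.481)(100.88/14).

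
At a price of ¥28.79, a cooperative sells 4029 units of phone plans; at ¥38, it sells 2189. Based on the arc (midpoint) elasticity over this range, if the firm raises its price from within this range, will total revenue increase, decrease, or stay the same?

decrease

Arc ε = (-1840/9.21)(33.39/3109.0) ≈ -2.146.
|ε| = 2.15 > 1, so demand is elastic. A price rise therefore reduces total revenue.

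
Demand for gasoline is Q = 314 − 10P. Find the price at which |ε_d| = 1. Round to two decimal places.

For linear demand Q = a − bP, ε = −bP/(a − bP). |ε| = 1 when bP = a − bP, i.e. P = a/(2b).
P = 314/(2·10) = 314/20 = 15.7000.

15.70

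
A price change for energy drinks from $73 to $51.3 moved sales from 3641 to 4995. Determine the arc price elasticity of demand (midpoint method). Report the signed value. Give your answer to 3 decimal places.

-0.898

ΔQ = 4995 − 3641 = 1354; ΔP = 51.3 − 73 = -21.7.
Midpoints: P̄ = 62.15, Q̄ = 4318.0.
ε = (ΔQ/ΔP)(P̄/Q̄) = (1354/-21.7)(62.15/4318.0).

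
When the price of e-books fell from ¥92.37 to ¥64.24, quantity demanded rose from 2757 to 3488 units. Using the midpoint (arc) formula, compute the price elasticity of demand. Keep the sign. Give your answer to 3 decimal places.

-0.652

ΔQ = 3488 − 2757 = 731; ΔP = 64.24 − 92.37 = -28.13.
Midpoints: P̄ = 78.31, Q̄ = 3122.5.
ε = (ΔQ/ΔP)(P̄/Q̄) = (731/-28.13)(78.31/3122.5).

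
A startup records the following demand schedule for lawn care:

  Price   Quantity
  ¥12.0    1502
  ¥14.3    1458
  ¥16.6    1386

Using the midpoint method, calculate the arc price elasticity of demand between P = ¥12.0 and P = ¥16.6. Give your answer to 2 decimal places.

At P = 12.0, Q = 1502; at P = 16.6, Q = 1386.
ΔQ = -116, ΔP = 4.6. Midpoints: P̄ = 14.30, Q̄ = 1444.0.
ε = (ΔQ/ΔP)(P̄/Q̄) = (-116/4.6)(14.30/1444.0).

-0.25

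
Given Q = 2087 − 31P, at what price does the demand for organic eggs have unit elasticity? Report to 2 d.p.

For linear demand Q = a − bP, ε = −bP/(a − bP). |ε| = 1 when bP = a − bP, i.e. P = a/(2b).
P = 2087/(2·31) = 2087/62 = 33.6613.

33.66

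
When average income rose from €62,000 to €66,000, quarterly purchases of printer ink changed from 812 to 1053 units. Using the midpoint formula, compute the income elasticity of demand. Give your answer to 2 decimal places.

ΔQ = 241, ΔI = 4000. Midpoints: Ī = 64,000, Q̄ = 932.5.
ε_I = (ΔQ/ΔI)(Ī/Q̄) = (241/4000)(64000/932.5).
ε_I > 0, so the good is normal.

4.14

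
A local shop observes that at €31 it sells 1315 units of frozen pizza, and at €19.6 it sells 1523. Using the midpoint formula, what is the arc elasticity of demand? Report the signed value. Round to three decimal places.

ΔQ = 1523 − 1315 = 208; ΔP = 19.6 − 31 = -11.4.
Midpoints: P̄ = 25.30, Q̄ = 1419.0.
ε = (ΔQ/ΔP)(P̄/Q̄) = (208/-11.4)(25.30/1419.0).

-0.325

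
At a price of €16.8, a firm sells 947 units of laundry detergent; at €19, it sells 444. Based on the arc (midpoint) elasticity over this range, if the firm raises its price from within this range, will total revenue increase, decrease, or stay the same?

Arc ε = (-503/2.2)(17.90/695.5) ≈ -5.884.
|ε| = 5.88 > 1, so demand is elastic. A price rise therefore reduces total revenue.

decrease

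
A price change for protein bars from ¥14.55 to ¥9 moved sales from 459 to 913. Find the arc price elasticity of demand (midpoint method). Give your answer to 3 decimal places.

ΔQ = 913 − 459 = 454; ΔP = 9 − 14.55 = -5.55.
Midpoints: P̄ = 11.78, Q̄ = 686.0.
ε = (ΔQ/ΔP)(P̄/Q̄) = (454/-5.55)(11.78/686.0).

-1.404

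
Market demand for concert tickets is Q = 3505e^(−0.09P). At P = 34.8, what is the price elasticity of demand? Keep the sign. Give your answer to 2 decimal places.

At P = 34.8, Q = 152.925.
dQ/dP = −0.09·3505e^(−0.09P) = −0.09Q = -13.763.
ε = (dQ/dP)(P/Q) = (-13.763)(34.8/152.925).

-3.13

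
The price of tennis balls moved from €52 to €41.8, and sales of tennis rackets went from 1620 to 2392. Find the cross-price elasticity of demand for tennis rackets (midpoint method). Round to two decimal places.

ΔQ_x = 2392 − 1620 = 772; ΔP_y = 41.8 − 52 = -10.2.
Midpoints: P̄_y = 46.90, Q̄_x = 2006.0.
ε_xy = (ΔQ_x/ΔP_y)(P̄_y/Q̄_x) = (772/-10.2)(46.90/2006.0).

-1.77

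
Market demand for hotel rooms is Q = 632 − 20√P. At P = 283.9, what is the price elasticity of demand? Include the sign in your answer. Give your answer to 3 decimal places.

-0.571

At P = 283.9, Q = 295.013.
dQ/dP = −20/(2√P) = -0.593.
ε = (dQ/dP)(P/Q) = (-0.593)(283.9/295.013).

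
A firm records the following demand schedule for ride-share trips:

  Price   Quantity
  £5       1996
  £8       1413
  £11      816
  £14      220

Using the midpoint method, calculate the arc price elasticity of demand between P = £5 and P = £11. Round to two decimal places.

At P = 5, Q = 1996; at P = 11, Q = 816.
ΔQ = -1180, ΔP = 6. Midpoints: P̄ = 8.00, Q̄ = 1406.0.
ε = (ΔQ/ΔP)(P̄/Q̄) = (-1180/6)(8.00/1406.0).

-1.12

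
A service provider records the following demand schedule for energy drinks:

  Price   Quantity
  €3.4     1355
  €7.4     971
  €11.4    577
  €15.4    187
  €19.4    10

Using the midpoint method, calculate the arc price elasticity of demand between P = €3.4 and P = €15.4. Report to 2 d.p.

At P = 3.4, Q = 1355; at P = 15.4, Q = 187.
ΔQ = -1168, ΔP = 12.0. Midpoints: P̄ = 9.40, Q̄ = 771.0.
ε = (ΔQ/ΔP)(P̄/Q̄) = (-1168/12.0)(9.40/771.0).

-1.19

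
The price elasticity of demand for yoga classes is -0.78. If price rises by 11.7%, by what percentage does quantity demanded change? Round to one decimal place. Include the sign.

-9.1%

%ΔQ ≈ ε × %ΔP = (-0.78)(11.7%) = -9.13%.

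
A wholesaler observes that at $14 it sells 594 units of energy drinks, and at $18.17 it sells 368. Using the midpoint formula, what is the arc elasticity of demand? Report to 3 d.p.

ΔQ = 368 − 594 = -226; ΔP = 18.17 − 14 = 4.17.
Midpoints: P̄ = 16.09, Q̄ = 481.0.
ε = (ΔQ/ΔP)(P̄/Q̄) = (-226/4.17)(16.09/481.0).

-1.812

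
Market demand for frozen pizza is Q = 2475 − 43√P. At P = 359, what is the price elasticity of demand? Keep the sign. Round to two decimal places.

At P = 359, Q = 1660.266.
dQ/dP = −43/(2√P) = -1.135.
ε = (dQ/dP)(P/Q) = (-1.135)(359/1660.266).
|ε| < 1, so demand is inelastic at this price.

-0.25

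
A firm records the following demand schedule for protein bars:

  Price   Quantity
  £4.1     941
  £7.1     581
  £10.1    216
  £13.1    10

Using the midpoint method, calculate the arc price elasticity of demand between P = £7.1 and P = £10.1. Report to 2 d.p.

At P = 7.1, Q = 581; at P = 10.1, Q = 216.
ΔQ = -365, ΔP = 3.0. Midpoints: P̄ = 8.60, Q̄ = 398.5.
ε = (ΔQ/ΔP)(P̄/Q̄) = (-365/3.0)(8.60/398.5).

-2.63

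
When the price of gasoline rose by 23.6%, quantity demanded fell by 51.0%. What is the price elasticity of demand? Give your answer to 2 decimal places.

ε = %ΔQ / %ΔP = (-51.0)/(23.6) = -2.161.

-2.16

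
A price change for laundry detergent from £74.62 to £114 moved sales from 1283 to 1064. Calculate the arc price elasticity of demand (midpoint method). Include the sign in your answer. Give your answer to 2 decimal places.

-0.45

ΔQ = 1064 − 1283 = -219; ΔP = 114 − 74.62 = 39.38.
Midpoints: P̄ = 94.31, Q̄ = 1173.5.
ε = (ΔQ/ΔP)(P̄/Q̄) = (-219/39.38)(94.31/1173.5).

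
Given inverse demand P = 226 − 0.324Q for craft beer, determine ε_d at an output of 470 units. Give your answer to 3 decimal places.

At Q = 470, P = 226 − 0.324(470) = 73.72.
dP/dQ = −0.324, so dQ/dP = 1/(−0.324) = -3.086.
ε = (dQ/dP)(P/Q) = (-3.086)(73.72/470).

-0.484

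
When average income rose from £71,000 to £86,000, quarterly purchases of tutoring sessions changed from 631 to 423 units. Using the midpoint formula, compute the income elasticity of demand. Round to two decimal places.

-2.07

ΔQ = -208, ΔI = 15000. Midpoints: Ī = 78,500, Q̄ = 527.0.
ε_I = (ΔQ/ΔI)(Ī/Q̄) = (-208/15000)(78500/527.0).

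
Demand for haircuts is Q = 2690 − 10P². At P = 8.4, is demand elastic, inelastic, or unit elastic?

inelastic

Q = 1984.400, dQ/dP = -168.
ε = (dQ/dP)(P/Q) ≈ -0.711.
|ε| = 0.71 < 1.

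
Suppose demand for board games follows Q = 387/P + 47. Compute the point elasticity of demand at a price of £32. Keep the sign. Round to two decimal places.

At P = 32, Q = 59.094.
dQ/dP = −387/P² = -0.378.
ε = (dQ/dP)(P/Q) = (-0.378)(32/59.094).
|ε| < 1, so demand is inelastic at this price.

-0.20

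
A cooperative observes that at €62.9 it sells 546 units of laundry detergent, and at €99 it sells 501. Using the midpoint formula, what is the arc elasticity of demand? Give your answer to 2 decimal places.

ΔQ = 501 − 546 = -45; ΔP = 99 − 62.9 = 36.1.
Midpoints: P̄ = 80.95, Q̄ = 523.5.
ε = (ΔQ/ΔP)(P̄/Q̄) = (-45/36.1)(80.95/523.5).

-0.19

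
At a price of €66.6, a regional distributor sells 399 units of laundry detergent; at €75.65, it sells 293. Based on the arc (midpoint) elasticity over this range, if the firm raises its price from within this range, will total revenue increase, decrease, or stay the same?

decrease

Arc ε = (-106/9.05)(71.12/346.0) ≈ -2.408.
|ε| = 2.41 > 1, so demand is elastic. A price rise therefore reduces total revenue.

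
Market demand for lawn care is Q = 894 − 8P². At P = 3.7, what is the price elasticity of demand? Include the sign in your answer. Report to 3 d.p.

At P = 3.7, Q = 784.480.
dQ/dP = −16P = -59.200.
ε = (dQ/dP)(P/Q) = (-59.200)(3.7/784.480).

-0.279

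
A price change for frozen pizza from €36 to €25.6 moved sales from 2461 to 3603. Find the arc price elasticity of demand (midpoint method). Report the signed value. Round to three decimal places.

-1.115

ΔQ = 3603 − 2461 = 1142; ΔP = 25.6 − 36 = -10.4.
Midpoints: P̄ = 30.80, Q̄ = 3032.0.
ε = (ΔQ/ΔP)(P̄/Q̄) = (1142/-10.4)(30.80/3032.0).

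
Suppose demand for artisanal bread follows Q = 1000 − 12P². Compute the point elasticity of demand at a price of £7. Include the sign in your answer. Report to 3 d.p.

At P = 7, Q = 412.
dQ/dP = −24P = -168.
ε = (dQ/dP)(P/Q) = (-168)(7/412).

-2.854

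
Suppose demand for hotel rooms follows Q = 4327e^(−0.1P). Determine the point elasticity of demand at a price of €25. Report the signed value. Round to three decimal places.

At P = 25, Q = 355.182.
dQ/dP = −0.1·4327e^(−0.1P) = −0.1Q = -35.518.
ε = (dQ/dP)(P/Q) = (-35.518)(25/355.182).
|ε| > 1, so demand is elastic at this price.

-2.500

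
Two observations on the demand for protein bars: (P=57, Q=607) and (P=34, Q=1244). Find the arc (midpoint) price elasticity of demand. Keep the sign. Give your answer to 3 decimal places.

-1.362

ΔQ = 1244 − 607 = 637; ΔP = 34 − 57 = -23.
Midpoints: P̄ = 45.50, Q̄ = 925.5.
ε = (ΔQ/ΔP)(P̄/Q̄) = (637/-23)(45.50/925.5).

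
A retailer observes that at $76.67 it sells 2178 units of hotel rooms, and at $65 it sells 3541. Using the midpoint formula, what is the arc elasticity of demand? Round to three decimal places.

-2.893

ΔQ = 3541 − 2178 = 1363; ΔP = 65 − 76.67 = -11.67.
Midpoints: P̄ = 70.84, Q̄ = 2859.5.
ε = (ΔQ/ΔP)(P̄/Q̄) = (1363/-11.67)(70.84/2859.5).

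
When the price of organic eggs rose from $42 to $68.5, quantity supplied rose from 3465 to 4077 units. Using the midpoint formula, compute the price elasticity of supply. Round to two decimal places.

0.34

ΔQ = 4077 − 3465 = 612; ΔP = 68.5 − 42 = 26.5.
Midpoints: P̄ = 55.25, Q̄ = 3771.0.
ε_s = (ΔQ/ΔP)(P̄/Q̄) = (612/26.5)(55.25/3771.0).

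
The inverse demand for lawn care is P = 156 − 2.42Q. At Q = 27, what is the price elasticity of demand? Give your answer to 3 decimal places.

-1.388

At Q = 27, P = 156 − 2.42(27) = 90.66.
dP/dQ = −2.42, so dQ/dP = 1/(−2.42) = -0.413.
ε = (dQ/dP)(P/Q) = (-0.413)(90.66/27).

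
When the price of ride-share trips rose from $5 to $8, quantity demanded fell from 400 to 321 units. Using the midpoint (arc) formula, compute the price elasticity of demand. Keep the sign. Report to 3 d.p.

-0.475

ΔQ = 321 − 400 = -79; ΔP = 8 − 5 = 3.
Midpoints: P̄ = 6.50, Q̄ = 360.5.
ε = (ΔQ/ΔP)(P̄/Q̄) = (-79/3)(6.50/360.5).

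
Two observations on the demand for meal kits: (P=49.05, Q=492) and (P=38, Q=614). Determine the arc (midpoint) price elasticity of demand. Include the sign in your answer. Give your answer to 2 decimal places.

ΔQ = 614 − 492 = 122; ΔP = 38 − 49.05 = -11.05.
Midpoints: P̄ = 43.52, Q̄ = 553.0.
ε = (ΔQ/ΔP)(P̄/Q̄) = (122/-11.05)(43.52/553.0).

-0.87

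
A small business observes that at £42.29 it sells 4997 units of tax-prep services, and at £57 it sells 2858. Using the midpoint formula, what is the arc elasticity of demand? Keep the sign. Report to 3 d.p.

-1.838

ΔQ = 2858 − 4997 = -2139; ΔP = 57 − 42.29 = 14.71.
Midpoints: P̄ = 49.64, Q̄ = 3927.5.
ε = (ΔQ/ΔP)(P̄/Q̄) = (-2139/14.71)(49.64/3927.5).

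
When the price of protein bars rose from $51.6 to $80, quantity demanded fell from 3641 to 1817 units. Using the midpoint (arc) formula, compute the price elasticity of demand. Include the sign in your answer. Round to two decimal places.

ΔQ = 1817 − 3641 = -1824; ΔP = 80 − 51.6 = 28.4.
Midpoints: P̄ = 65.80, Q̄ = 2729.0.
ε = (ΔQ/ΔP)(P̄/Q̄) = (-1824/28.4)(65.80/2729.0).

-1.55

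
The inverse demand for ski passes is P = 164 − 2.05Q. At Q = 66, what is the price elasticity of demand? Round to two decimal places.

At Q = 66, P = 164 − 2.05(66) = 28.70.
dP/dQ = −2.05, so dQ/dP = 1/(−2.05) = -0.488.
ε = (dQ/dP)(P/Q) = (-0.488)(28.70/66).

-0.21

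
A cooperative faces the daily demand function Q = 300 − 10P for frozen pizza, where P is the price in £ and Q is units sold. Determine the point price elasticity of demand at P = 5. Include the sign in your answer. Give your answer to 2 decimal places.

At P = 5, Q = 250.
dQ/dP = −10.
ε = (dQ/dP)(P/Q) = (-10)(5/250).
|ε| < 1, so demand is inelastic at this price.

-0.20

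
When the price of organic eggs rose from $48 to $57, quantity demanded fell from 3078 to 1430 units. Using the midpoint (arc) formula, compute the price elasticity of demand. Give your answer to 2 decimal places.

-4.27

ΔQ = 1430 − 3078 = -1648; ΔP = 57 − 48 = 9.
Midpoints: P̄ = 52.50, Q̄ = 2254.0.
ε = (ΔQ/ΔP)(P̄/Q̄) = (-1648/9)(52.50/2254.0).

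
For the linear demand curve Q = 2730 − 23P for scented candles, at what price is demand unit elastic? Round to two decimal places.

59.35

For linear demand Q = a − bP, ε = −bP/(a − bP). |ε| = 1 when bP = a − bP, i.e. P = a/(2b).
P = 2730/(2·23) = 2730/46 = 59.3478.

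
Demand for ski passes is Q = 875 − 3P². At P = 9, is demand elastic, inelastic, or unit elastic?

Q = 632, dQ/dP = -54.
ε = (dQ/dP)(P/Q) ≈ -0.769.
|ε| = 0.77 < 1.

inelastic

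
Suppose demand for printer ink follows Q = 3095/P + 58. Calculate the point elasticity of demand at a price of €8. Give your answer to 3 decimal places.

At P = 8, Q = 444.875.
dQ/dP = −3095/P² = -48.359.
ε = (dQ/dP)(P/Q) = (-48.359)(8/444.875).
|ε| < 1, so demand is inelastic at this price.

-0.870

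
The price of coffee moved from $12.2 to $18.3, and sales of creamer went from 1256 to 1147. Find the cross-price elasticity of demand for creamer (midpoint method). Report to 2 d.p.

ΔQ_x = 1147 − 1256 = -109; ΔP_y = 18.3 − 12.2 = 6.1.
Midpoints: P̄_y = 15.25, Q̄_x = 1201.5.
ε_xy = (ΔQ_x/ΔP_y)(P̄_y/Q̄_x) = (-109/6.1)(15.25/1201.5).

-0.23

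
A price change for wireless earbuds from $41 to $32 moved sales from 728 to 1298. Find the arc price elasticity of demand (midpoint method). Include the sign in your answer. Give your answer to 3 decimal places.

ΔQ = 1298 − 728 = 570; ΔP = 32 − 41 = -9.
Midpoints: P̄ = 36.50, Q̄ = 1013.0.
ε = (ΔQ/ΔP)(P̄/Q̄) = (570/-9)(36.50/1013.0).

-2.282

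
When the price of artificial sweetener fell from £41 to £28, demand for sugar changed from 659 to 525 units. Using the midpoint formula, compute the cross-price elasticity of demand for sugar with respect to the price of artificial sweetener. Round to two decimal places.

ΔQ_x = 525 − 659 = -134; ΔP_y = 28 − 41 = -13.
Midpoints: P̄_y = 34.50, Q̄_x = 592.0.
ε_xy = (ΔQ_x/ΔP_y)(P̄_y/Q̄_x) = (-134/-13)(34.50/592.0).
ε_xy > 0, so the goods are substitutes.

0.60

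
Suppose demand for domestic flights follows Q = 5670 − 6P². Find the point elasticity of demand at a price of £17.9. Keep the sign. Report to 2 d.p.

At P = 17.9, Q = 3747.540.
dQ/dP = −12P = -214.800.
ε = (dQ/dP)(P/Q) = (-214.800)(17.9/3747.540).

-1.03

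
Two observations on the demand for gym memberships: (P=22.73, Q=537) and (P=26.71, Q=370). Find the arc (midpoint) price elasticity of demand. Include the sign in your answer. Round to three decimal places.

-2.287

ΔQ = 370 − 537 = -167; ΔP = 26.71 − 22.73 = 3.98.
Midpoints: P̄ = 24.72, Q̄ = 453.5.
ε = (ΔQ/ΔP)(P̄/Q̄) = (-167/3.98)(24.72/453.5).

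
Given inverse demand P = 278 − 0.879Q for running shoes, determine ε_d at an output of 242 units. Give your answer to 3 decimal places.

At Q = 242, P = 278 − 0.879(242) = 65.28.
dP/dQ = −0.879, so dQ/dP = 1/(−0.879) = -1.138.
ε = (dQ/dP)(P/Q) = (-1.138)(65.28/242).

-0.307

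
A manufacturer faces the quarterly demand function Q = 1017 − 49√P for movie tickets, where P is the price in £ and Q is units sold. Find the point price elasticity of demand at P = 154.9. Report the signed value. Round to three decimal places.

At P = 154.9, Q = 407.152.
dQ/dP = −49/(2√P) = -1.969.
ε = (dQ/dP)(P/Q) = (-1.969)(154.9/407.152).

-0.749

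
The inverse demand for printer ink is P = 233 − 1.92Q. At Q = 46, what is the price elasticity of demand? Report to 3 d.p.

At Q = 46, P = 233 − 1.92(46) = 144.68.
dP/dQ = −1.92, so dQ/dP = 1/(−1.92) = -0.521.
ε = (dQ/dP)(P/Q) = (-0.521)(144.68/46).

-1.638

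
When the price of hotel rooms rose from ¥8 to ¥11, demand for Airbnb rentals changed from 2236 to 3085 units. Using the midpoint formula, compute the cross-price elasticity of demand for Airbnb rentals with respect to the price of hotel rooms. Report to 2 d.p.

1.01

ΔQ_x = 3085 − 2236 = 849; ΔP_y = 11 − 8 = 3.
Midpoints: P̄_y = 9.50, Q̄_x = 2660.5.
ε_xy = (ΔQ_x/ΔP_y)(P̄_y/Q̄_x) = (849/3)(9.50/2660.5).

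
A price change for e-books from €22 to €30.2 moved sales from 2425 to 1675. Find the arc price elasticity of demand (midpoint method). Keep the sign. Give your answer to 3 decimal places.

-1.164

ΔQ = 1675 − 2425 = -750; ΔP = 30.2 − 22 = 8.2.
Midpoints: P̄ = 26.10, Q̄ = 2050.0.
ε = (ΔQ/ΔP)(P̄/Q̄) = (-750/8.2)(26.10/2050.0).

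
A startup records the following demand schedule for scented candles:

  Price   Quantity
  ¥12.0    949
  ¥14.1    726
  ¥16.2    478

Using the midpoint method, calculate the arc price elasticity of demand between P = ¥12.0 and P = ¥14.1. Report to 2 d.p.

-1.65

At P = 12.0, Q = 949; at P = 14.1, Q = 726.
ΔQ = -223, ΔP = 2.1. Midpoints: P̄ = 13.05, Q̄ = 837.5.
ε = (ΔQ/ΔP)(P̄/Q̄) = (-223/2.1)(13.05/837.5).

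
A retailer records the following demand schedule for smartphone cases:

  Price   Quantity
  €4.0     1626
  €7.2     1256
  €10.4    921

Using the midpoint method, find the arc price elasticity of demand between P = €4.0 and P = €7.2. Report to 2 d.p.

-0.45

At P = 4.0, Q = 1626; at P = 7.2, Q = 1256.
ΔQ = -370, ΔP = 3.2. Midpoints: P̄ = 5.60, Q̄ = 1441.0.
ε = (ΔQ/ΔP)(P̄/Q̄) = (-370/3.2)(5.60/1441.0).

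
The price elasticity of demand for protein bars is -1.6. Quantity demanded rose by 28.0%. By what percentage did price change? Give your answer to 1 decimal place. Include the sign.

-17.5%

%ΔP ≈ %ΔQ / ε = (28.0%)/(-1.6) = -17.50%.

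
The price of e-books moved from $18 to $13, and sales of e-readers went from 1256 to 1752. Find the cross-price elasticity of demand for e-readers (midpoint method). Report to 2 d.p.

-1.02

ΔQ_x = 1752 − 1256 = 496; ΔP_y = 13 − 18 = -5.
Midpoints: P̄_y = 15.50, Q̄_x = 1504.0.
ε_xy = (ΔQ_x/ΔP_y)(P̄_y/Q̄_x) = (496/-5)(15.50/1504.0).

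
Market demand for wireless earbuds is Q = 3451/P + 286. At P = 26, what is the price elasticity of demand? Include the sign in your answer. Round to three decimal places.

-0.317

At P = 26, Q = 418.731.
dQ/dP = −3451/P² = -5.105.
ε = (dQ/dP)(P/Q) = (-5.105)(26/418.731).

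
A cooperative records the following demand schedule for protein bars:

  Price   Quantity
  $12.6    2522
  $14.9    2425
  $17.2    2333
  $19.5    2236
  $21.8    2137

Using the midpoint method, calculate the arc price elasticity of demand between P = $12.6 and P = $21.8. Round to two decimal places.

-0.31

At P = 12.6, Q = 2522; at P = 21.8, Q = 2137.
ΔQ = -385, ΔP = 9.2. Midpoints: P̄ = 17.20, Q̄ = 2329.5.
ε = (ΔQ/ΔP)(P̄/Q̄) = (-385/9.2)(17.20/2329.5).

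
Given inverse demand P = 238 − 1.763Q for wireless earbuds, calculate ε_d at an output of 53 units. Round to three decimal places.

-1.547

At Q = 53, P = 238 − 1.763(53) = 144.56.
dP/dQ = −1.763, so dQ/dP = 1/(−1.763) = -0.567.
ε = (dQ/dP)(P/Q) = (-0.567)(144.56/53).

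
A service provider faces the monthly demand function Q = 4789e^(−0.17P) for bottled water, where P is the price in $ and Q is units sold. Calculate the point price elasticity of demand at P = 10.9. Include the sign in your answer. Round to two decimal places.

-1.85

At P = 10.9, Q = 750.753.
dQ/dP = −0.17·4789e^(−0.17P) = −0.17Q = -127.628.
ε = (dQ/dP)(P/Q) = (-127.628)(10.9/750.753).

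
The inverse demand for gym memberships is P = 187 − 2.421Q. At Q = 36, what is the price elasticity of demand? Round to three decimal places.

-1.146

At Q = 36, P = 187 − 2.421(36) = 99.84.
dP/dQ = −2.421, so dQ/dP = 1/(−2.421) = -0.413.
ε = (dQ/dP)(P/Q) = (-0.413)(99.84/36).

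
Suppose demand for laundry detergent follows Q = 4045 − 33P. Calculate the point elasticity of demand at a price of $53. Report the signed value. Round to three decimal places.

At P = 53, Q = 2296.
dQ/dP = −33.
ε = (dQ/dP)(P/Q) = (-33)(53/2296).

-0.762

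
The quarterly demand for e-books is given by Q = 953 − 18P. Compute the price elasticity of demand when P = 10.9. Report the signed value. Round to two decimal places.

-0.26

At P = 10.9, Q = 756.800.
dQ/dP = −18.
ε = (dQ/dP)(P/Q) = (-18)(10.9/756.800).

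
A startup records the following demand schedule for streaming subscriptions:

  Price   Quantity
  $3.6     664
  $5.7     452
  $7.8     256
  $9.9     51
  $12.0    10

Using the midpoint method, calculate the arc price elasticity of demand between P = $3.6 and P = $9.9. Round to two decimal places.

-1.84

At P = 3.6, Q = 664; at P = 9.9, Q = 51.
ΔQ = -613, ΔP = 6.3. Midpoints: P̄ = 6.75, Q̄ = 357.5.
ε = (ΔQ/ΔP)(P̄/Q̄) = (-613/6.3)(6.75/357.5).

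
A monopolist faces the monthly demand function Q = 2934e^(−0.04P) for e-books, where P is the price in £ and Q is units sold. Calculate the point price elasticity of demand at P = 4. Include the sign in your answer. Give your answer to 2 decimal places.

At P = 4, Q = 2500.190.
dQ/dP = −0.04·2934e^(−0.04P) = −0.04Q = -100.008.
ε = (dQ/dP)(P/Q) = (-100.008)(4/2500.190).

-0.16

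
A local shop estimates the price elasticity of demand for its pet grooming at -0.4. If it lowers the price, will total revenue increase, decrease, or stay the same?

|ε| = 0.40 < 1, so demand is inelastic. A price cut therefore reduces total revenue.

decrease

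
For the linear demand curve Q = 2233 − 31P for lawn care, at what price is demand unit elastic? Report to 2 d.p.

For linear demand Q = a − bP, ε = −bP/(a − bP). |ε| = 1 when bP = a − bP, i.e. P = a/(2b).
P = 2233/(2·31) = 2233/62 = 36.0161.

36.02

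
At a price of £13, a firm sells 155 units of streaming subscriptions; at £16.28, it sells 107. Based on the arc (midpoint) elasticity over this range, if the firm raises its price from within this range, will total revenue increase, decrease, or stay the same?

Arc ε = (-48/3.28)(14.64/131.0) ≈ -1.635.
|ε| = 1.64 > 1, so demand is elastic. A price rise therefore reduces total revenue.

decrease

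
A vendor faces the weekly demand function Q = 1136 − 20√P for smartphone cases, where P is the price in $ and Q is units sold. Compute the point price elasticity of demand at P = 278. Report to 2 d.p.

-0.21

At P = 278, Q = 802.533.
dQ/dP = −20/(2√P) = -0.600.
ε = (dQ/dP)(P/Q) = (-0.600)(278/802.533).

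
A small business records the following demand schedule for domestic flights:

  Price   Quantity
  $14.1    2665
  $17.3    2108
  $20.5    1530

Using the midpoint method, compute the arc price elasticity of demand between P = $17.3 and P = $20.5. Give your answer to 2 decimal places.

-1.88

At P = 17.3, Q = 2108; at P = 20.5, Q = 1530.
ΔQ = -578, ΔP = 3.2. Midpoints: P̄ = 18.90, Q̄ = 1819.0.
ε = (ΔQ/ΔP)(P̄/Q̄) = (-578/3.2)(18.90/1819.0).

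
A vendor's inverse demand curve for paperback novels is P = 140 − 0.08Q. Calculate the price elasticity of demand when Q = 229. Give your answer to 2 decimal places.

-6.64

At Q = 229, P = 140 − 0.08(229) = 121.68.
dP/dQ = −0.08, so dQ/dP = 1/(−0.08) = -12.500.
ε = (dQ/dP)(P/Q) = (-12.500)(121.68/229).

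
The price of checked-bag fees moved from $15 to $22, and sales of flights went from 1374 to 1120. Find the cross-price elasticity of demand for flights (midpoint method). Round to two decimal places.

-0.54

ΔQ_x = 1120 − 1374 = -254; ΔP_y = 22 − 15 = 7.
Midpoints: P̄_y = 18.50, Q̄_x = 1247.0.
ε_xy = (ΔQ_x/ΔP_y)(P̄_y/Q̄_x) = (-254/7)(18.50/1247.0).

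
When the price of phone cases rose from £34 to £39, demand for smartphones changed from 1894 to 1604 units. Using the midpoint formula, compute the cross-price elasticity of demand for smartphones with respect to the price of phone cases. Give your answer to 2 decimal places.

-1.21

ΔQ_x = 1604 − 1894 = -290; ΔP_y = 39 − 34 = 5.
Midpoints: P̄_y = 36.50, Q̄_x = 1749.0.
ε_xy = (ΔQ_x/ΔP_y)(P̄_y/Q̄_x) = (-290/5)(36.50/1749.0).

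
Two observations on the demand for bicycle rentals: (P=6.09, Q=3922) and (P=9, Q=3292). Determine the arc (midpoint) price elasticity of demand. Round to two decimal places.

-0.45

ΔQ = 3292 − 3922 = -630; ΔP = 9 − 6.09 = 2.91.
Midpoints: P̄ = 7.54, Q̄ = 3607.0.
ε = (ΔQ/ΔP)(P̄/Q̄) = (-630/2.91)(7.54/3607.0).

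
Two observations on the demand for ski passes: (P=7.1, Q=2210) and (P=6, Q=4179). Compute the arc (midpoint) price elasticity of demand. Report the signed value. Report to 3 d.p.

ΔQ = 4179 − 2210 = 1969; ΔP = 6 − 7.1 = -1.1.
Midpoints: P̄ = 6.55, Q̄ = 3194.5.
ε = (ΔQ/ΔP)(P̄/Q̄) = (1969/-1.1)(6.55/3194.5).

-3.670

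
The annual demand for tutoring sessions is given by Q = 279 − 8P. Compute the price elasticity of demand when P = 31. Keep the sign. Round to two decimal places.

At P = 31, Q = 31.
dQ/dP = −8.
ε = (dQ/dP)(P/Q) = (-8)(31/31).
|ε| > 1, so demand is elastic at this price.

-8.00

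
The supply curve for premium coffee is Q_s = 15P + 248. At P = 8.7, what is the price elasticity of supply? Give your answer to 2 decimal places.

At P = 8.7, Q_s = 378.50.
dQ_s/dP = 15.
ε_s = (dQ_s/dP)(P/Q_s) = (15)(8.7/378.50).

0.34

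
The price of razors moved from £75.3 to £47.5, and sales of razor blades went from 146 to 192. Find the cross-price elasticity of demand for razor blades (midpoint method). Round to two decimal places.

-0.60

ΔQ_x = 192 − 146 = 46; ΔP_y = 47.5 − 75.3 = -27.8.
Midpoints: P̄_y = 61.40, Q̄_x = 169.0.
ε_xy = (ΔQ_x/ΔP_y)(P̄_y/Q̄_x) = (46/-27.8)(61.40/169.0).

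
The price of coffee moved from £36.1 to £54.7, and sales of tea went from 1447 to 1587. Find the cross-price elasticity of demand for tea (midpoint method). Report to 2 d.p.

0.23

ΔQ_x = 1587 − 1447 = 140; ΔP_y = 54.7 − 36.1 = 18.6.
Midpoints: P̄_y = 45.40, Q̄_x = 1517.0.
ε_xy = (ΔQ_x/ΔP_y)(P̄_y/Q̄_x) = (140/18.6)(45.40/1517.0).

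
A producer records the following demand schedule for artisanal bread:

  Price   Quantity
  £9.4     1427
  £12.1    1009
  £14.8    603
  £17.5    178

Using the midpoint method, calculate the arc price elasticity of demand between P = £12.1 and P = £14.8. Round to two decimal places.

-2.51

At P = 12.1, Q = 1009; at P = 14.8, Q = 603.
ΔQ = -406, ΔP = 2.7. Midpoints: P̄ = 13.45, Q̄ = 806.0.
ε = (ΔQ/ΔP)(P̄/Q̄) = (-406/2.7)(13.45/806.0).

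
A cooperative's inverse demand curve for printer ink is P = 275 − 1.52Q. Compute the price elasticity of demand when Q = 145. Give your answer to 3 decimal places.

-0.248

At Q = 145, P = 275 − 1.52(145) = 54.60.
dP/dQ = −1.52, so dQ/dP = 1/(−1.52) = -0.658.
ε = (dQ/dP)(P/Q) = (-0.658)(54.60/145).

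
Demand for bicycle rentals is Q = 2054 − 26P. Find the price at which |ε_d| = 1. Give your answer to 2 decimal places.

For linear demand Q = a − bP, ε = −bP/(a − bP). |ε| = 1 when bP = a − bP, i.e. P = a/(2b).
P = 2054/(2·26) = 2054/52 = 39.5000.

39.50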